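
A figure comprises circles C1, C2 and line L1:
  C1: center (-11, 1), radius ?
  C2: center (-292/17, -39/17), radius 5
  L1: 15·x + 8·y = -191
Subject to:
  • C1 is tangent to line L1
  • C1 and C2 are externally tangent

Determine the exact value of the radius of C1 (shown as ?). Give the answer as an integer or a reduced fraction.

2

1. [C1‖L1]  r_C1² − 4 = 0  ⇒  r_C1 = 2 (r>0 drops 1)
2. [ext C1·C2]  r_C1² + 10r_C1 − 24 = 0  ⇒  r_C1 = 2 (r>0 drops 1)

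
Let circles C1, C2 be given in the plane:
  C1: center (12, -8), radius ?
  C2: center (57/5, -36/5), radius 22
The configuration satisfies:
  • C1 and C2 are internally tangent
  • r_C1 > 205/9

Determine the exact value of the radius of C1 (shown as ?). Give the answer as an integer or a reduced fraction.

23

1. [int C1,C2]  r_C1² − 44r_C1 + 483 = 0  ⇒  r_C1 = 21 or 23
2. given r_C1 > 205/9: keep 23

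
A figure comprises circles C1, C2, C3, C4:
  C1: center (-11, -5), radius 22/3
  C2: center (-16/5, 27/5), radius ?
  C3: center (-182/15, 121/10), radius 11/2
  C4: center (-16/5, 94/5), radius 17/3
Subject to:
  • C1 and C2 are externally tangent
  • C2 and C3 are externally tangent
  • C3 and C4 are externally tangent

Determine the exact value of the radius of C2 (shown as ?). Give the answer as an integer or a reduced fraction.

1. [ext C1·C2]  r_C2² + (44/3)r_C2 − 1037/9 = 0  ⇒  r_C2 = 17/3 (r>0 drops 1)
2. [ext C2·C3]  r_C2² + 11r_C2 − 850/9 = 0  ⇒  r_C2 = 17/3 (r>0 drops 1)

17/3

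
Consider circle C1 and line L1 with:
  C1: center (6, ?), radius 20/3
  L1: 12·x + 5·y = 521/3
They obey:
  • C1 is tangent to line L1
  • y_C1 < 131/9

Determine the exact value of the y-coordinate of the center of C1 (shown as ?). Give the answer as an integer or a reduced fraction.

3

1. [C1‖L1]  y_C1² − (122/3)y_C1 + 113 = 0  ⇒  y_C1 = 3 or 113/3
2. given y_C1 < 131/9: keep 3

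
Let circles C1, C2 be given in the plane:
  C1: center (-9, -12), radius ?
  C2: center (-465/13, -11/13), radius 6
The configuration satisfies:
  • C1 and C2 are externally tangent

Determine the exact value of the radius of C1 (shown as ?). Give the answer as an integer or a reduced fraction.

1. [ext C1·C2]  r_C1² + 12r_C1 − 805 = 0  ⇒  r_C1 = 23 (r>0 drops 1)

23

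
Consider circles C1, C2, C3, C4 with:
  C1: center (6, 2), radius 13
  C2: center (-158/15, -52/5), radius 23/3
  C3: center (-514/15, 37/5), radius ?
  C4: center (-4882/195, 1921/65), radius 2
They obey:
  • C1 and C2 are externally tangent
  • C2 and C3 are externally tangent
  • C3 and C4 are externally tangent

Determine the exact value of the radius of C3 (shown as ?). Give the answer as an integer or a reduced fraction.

1. [ext C2·C3]  r_C3² + (46/3)r_C3 − 2464/3 = 0  ⇒  r_C3 = 22 (r>0 drops 1)
2. [ext C3·C4]  r_C3² + 4r_C3 − 572 = 0  ⇒  r_C3 = 22 (r>0 drops 1)

22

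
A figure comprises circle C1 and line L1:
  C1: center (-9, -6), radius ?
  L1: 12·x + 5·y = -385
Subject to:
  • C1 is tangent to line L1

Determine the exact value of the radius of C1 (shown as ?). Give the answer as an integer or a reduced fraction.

19

1. [C1‖L1]  r_C1² − 361 = 0  ⇒  r_C1 = 19 (r>0 drops 1)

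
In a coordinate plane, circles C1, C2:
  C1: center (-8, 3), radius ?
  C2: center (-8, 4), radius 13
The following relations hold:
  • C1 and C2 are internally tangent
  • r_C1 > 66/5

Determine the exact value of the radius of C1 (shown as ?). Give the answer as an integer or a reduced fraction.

14

1. [int C1,C2]  r_C1² − 26r_C1 + 168 = 0  ⇒  r_C1 = 12 or 14
2. given r_C1 > 66/5: keep 14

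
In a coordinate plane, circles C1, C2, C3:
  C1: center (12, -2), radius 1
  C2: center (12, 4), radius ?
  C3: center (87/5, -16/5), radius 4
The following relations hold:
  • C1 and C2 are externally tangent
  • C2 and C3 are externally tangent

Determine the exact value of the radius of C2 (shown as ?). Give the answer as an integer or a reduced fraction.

5

1. [ext C1·C2]  r_C2² + 2r_C2 − 35 = 0  ⇒  r_C2 = 5 (r>0 drops 1)
2. [ext C2·C3]  r_C2² + 8r_C2 − 65 = 0  ⇒  r_C2 = 5 (r>0 drops 1)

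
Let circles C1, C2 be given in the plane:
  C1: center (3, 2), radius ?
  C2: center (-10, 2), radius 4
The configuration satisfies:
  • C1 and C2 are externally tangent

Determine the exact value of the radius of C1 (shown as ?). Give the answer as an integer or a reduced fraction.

9

1. [ext C1·C2]  r_C1² + 8r_C1 − 153 = 0  ⇒  r_C1 = 9 (r>0 drops 1)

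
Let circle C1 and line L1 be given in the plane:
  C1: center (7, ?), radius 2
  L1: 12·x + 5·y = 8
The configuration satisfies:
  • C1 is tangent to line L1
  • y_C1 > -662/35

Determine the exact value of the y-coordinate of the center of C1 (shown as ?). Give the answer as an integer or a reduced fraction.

1. [C1‖L1]  y_C1² + (152/5)y_C1 + 204 = 0  ⇒  y_C1 = -102/5 or -10
2. given y_C1 > -662/35: keep -10

-10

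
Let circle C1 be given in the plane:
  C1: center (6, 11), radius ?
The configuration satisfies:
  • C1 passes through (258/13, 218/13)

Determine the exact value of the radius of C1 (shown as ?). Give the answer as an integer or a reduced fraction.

15

1. [C1∋P]  r_C1² − 225 = 0  ⇒  r_C1 = 15 (r>0 drops 1)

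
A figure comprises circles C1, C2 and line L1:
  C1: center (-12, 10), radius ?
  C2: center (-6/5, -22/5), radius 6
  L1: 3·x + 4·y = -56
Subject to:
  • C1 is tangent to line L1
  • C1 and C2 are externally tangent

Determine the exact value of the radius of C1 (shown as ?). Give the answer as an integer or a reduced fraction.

1. [C1‖L1]  r_C1² − 144 = 0  ⇒  r_C1 = 12 (r>0 drops 1)
2. [ext C1·C2]  r_C1² + 12r_C1 − 288 = 0  ⇒  r_C1 = 12 (r>0 drops 1)

12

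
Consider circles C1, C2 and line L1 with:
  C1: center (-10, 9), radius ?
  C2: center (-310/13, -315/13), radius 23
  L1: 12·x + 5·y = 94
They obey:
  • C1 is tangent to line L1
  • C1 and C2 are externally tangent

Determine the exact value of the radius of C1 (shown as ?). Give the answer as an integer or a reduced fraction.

1. [C1‖L1]  r_C1² − 169 = 0  ⇒  r_C1 = 13 (r>0 drops 1)
2. [ext C1·C2]  r_C1² + 46r_C1 − 767 = 0  ⇒  r_C1 = 13 (r>0 drops 1)

13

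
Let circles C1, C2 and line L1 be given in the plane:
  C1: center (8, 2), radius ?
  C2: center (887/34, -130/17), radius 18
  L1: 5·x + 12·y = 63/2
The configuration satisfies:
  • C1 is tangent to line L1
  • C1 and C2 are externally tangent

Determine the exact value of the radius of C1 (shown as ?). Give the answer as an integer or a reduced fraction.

1. [C1‖L1]  r_C1² − 25/4 = 0  ⇒  r_C1 = 5/2 (r>0 drops 1)
2. [ext C1·C2]  r_C1² + 36r_C1 − 385/4 = 0  ⇒  r_C1 = 5/2 (r>0 drops 1)

5/2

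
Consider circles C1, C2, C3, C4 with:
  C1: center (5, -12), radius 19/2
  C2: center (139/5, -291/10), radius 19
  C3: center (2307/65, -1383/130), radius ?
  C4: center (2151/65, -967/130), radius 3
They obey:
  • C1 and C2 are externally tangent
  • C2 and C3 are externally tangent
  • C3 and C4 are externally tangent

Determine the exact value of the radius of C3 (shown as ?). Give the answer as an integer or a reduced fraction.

1

1. [ext C2·C3]  r_C3² + 38r_C3 − 39 = 0  ⇒  r_C3 = 1 (r>0 drops 1)
2. [ext C3·C4]  r_C3² + 6r_C3 − 7 = 0  ⇒  r_C3 = 1 (r>0 drops 1)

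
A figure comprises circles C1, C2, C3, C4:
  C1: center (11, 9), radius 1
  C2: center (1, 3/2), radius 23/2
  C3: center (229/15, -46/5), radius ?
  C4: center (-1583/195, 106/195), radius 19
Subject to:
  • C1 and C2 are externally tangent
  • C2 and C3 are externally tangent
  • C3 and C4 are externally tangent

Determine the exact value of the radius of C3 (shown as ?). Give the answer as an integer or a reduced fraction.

19/3

1. [ext C2·C3]  r_C3² + 23r_C3 − 1672/9 = 0  ⇒  r_C3 = 19/3 (r>0 drops 1)
2. [ext C3·C4]  r_C3² + 38r_C3 − 2527/9 = 0  ⇒  r_C3 = 19/3 (r>0 drops 1)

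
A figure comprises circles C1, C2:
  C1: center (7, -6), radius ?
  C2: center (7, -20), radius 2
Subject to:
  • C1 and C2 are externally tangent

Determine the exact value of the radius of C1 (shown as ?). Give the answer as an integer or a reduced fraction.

1. [ext C1·C2]  r_C1² + 4r_C1 − 192 = 0  ⇒  r_C1 = 12 (r>0 drops 1)

12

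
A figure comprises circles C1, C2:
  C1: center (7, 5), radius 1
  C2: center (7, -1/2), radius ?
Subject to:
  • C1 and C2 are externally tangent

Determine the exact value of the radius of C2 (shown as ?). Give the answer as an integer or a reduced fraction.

9/2

1. [ext C1·C2]  r_C2² + 2r_C2 − 117/4 = 0  ⇒  r_C2 = 9/2 (r>0 drops 1)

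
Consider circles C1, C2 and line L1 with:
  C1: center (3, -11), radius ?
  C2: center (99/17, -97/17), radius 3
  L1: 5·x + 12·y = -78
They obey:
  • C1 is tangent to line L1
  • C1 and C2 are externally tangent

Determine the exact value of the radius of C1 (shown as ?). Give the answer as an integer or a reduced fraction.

3

1. [C1‖L1]  r_C1² − 9 = 0  ⇒  r_C1 = 3 (r>0 drops 1)
2. [ext C1·C2]  r_C1² + 6r_C1 − 27 = 0  ⇒  r_C1 = 3 (r>0 drops 1)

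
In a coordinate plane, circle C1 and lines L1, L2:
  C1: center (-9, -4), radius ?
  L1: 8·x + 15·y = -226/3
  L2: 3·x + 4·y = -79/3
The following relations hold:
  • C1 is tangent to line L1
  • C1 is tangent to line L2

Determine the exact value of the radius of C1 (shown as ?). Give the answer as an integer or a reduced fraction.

10/3

1. [C1‖L1]  r_C1² − 100/9 = 0  ⇒  r_C1 = 10/3 (r>0 drops 1)
2. [C1‖L2]  r_C1² − 100/9 = 0  ⇒  r_C1 = 10/3 (r>0 drops 1)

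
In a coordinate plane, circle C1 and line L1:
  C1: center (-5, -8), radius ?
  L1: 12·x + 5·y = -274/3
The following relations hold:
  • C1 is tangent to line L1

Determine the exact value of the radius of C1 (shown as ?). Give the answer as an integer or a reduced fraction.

1. [C1‖L1]  r_C1² − 4/9 = 0  ⇒  r_C1 = 2/3 (r>0 drops 1)

2/3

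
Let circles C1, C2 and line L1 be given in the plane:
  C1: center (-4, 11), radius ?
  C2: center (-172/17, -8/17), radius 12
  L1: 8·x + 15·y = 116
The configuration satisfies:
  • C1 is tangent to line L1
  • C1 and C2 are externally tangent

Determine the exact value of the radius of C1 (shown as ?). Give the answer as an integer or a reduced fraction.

1. [C1‖L1]  r_C1² − 1 = 0  ⇒  r_C1 = 1 (r>0 drops 1)
2. [ext C1·C2]  r_C1² + 24r_C1 − 25 = 0  ⇒  r_C1 = 1 (r>0 drops 1)

1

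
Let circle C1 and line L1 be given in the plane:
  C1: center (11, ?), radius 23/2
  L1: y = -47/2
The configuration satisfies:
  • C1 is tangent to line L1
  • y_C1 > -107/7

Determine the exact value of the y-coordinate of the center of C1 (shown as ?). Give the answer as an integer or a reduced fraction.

1. [C1‖L1]  y_C1² + 47y_C1 + 420 = 0  ⇒  y_C1 = -35 or -12
2. given y_C1 > -107/7: keep -12

-12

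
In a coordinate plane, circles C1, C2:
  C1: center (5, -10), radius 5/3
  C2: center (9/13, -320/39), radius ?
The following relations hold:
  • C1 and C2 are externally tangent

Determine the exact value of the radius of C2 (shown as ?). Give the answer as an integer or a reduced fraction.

1. [ext C1·C2]  r_C2² + (10/3)r_C2 − 19 = 0  ⇒  r_C2 = 3 (r>0 drops 1)

3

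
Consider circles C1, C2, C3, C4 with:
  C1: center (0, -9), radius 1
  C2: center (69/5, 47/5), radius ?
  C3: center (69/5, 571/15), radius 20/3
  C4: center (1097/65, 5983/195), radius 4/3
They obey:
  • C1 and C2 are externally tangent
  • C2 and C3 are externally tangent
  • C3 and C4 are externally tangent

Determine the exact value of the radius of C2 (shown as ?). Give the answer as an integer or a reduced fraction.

1. [ext C1·C2]  r_C2² + 2r_C2 − 528 = 0  ⇒  r_C2 = 22 (r>0 drops 1)
2. [ext C2·C3]  r_C2² + (40/3)r_C2 − 2332/3 = 0  ⇒  r_C2 = 22 (r>0 drops 1)

22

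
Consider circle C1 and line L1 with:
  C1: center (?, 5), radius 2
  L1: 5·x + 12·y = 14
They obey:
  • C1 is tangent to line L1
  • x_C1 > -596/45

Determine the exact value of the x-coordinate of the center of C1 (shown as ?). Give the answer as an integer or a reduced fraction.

1. [C1‖L1]  x_C1² + (92/5)x_C1 + 288/5 = 0  ⇒  x_C1 = -72/5 or -4
2. given x_C1 > -596/45: keep -4

-4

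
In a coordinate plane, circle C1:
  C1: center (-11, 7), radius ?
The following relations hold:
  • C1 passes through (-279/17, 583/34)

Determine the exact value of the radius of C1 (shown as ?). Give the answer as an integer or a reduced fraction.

1. [C1∋P]  r_C1² − 529/4 = 0  ⇒  r_C1 = 23/2 (r>0 drops 1)

23/2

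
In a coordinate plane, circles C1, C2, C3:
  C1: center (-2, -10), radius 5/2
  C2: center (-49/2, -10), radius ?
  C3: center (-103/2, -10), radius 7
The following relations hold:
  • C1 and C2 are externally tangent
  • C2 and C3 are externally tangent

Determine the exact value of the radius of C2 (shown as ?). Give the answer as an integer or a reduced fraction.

20

1. [ext C1·C2]  r_C2² + 5r_C2 − 500 = 0  ⇒  r_C2 = 20 (r>0 drops 1)
2. [ext C2·C3]  r_C2² + 14r_C2 − 680 = 0  ⇒  r_C2 = 20 (r>0 drops 1)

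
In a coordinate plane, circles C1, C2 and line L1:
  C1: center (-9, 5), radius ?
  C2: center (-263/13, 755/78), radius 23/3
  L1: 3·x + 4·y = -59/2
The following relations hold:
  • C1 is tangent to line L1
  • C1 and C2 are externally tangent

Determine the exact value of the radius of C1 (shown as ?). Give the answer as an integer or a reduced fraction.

9/2

1. [C1‖L1]  r_C1² − 81/4 = 0  ⇒  r_C1 = 9/2 (r>0 drops 1)
2. [ext C1·C2]  r_C1² + (46/3)r_C1 − 357/4 = 0  ⇒  r_C1 = 9/2 (r>0 drops 1)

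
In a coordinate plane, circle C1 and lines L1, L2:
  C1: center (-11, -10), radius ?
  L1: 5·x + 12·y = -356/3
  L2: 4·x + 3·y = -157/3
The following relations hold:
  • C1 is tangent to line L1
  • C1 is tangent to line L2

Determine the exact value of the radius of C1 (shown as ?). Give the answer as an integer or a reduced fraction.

13/3

1. [C1‖L1]  r_C1² − 169/9 = 0  ⇒  r_C1 = 13/3 (r>0 drops 1)
2. [C1‖L2]  r_C1² − 169/9 = 0  ⇒  r_C1 = 13/3 (r>0 drops 1)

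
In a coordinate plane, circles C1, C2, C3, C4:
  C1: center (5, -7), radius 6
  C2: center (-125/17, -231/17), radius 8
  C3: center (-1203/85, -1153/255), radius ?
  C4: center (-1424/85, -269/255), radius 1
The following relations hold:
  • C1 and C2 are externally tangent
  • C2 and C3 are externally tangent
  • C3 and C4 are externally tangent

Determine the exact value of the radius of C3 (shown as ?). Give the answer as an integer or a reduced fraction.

10/3

1. [ext C2·C3]  r_C3² + 16r_C3 − 580/9 = 0  ⇒  r_C3 = 10/3 (r>0 drops 1)
2. [ext C3·C4]  r_C3² + 2r_C3 − 160/9 = 0  ⇒  r_C3 = 10/3 (r>0 drops 1)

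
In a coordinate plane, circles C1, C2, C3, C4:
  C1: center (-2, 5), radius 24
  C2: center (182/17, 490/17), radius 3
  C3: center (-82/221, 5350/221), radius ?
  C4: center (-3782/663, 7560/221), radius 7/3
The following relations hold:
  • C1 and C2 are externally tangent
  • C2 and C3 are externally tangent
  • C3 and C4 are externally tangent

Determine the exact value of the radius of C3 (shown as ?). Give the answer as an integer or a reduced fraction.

9

1. [ext C2·C3]  r_C3² + 6r_C3 − 135 = 0  ⇒  r_C3 = 9 (r>0 drops 1)
2. [ext C3·C4]  r_C3² + (14/3)r_C3 − 123 = 0  ⇒  r_C3 = 9 (r>0 drops 1)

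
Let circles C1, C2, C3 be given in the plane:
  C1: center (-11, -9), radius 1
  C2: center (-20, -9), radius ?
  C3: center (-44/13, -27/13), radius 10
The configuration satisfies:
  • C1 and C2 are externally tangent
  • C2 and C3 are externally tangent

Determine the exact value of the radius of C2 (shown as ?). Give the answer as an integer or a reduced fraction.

8

1. [ext C1·C2]  r_C2² + 2r_C2 − 80 = 0  ⇒  r_C2 = 8 (r>0 drops 1)
2. [ext C2·C3]  r_C2² + 20r_C2 − 224 = 0  ⇒  r_C2 = 8 (r>0 drops 1)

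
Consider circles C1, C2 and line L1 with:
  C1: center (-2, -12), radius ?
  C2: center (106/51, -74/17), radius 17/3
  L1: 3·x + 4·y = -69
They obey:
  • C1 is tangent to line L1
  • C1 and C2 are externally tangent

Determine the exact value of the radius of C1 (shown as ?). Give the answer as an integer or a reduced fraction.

3

1. [C1‖L1]  r_C1² − 9 = 0  ⇒  r_C1 = 3 (r>0 drops 1)
2. [ext C1·C2]  r_C1² + (34/3)r_C1 − 43 = 0  ⇒  r_C1 = 3 (r>0 drops 1)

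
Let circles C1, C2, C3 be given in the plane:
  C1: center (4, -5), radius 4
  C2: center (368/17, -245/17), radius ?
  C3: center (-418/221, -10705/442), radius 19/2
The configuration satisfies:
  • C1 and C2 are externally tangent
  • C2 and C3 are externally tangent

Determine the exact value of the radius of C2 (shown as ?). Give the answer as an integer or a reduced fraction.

16

1. [ext C1·C2]  r_C2² + 8r_C2 − 384 = 0  ⇒  r_C2 = 16 (r>0 drops 1)
2. [ext C2·C3]  r_C2² + 19r_C2 − 560 = 0  ⇒  r_C2 = 16 (r>0 drops 1)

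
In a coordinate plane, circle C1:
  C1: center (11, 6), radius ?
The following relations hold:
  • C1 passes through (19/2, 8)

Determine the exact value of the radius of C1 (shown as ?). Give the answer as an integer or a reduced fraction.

5/2

1. [C1∋P]  r_C1² − 25/4 = 0  ⇒  r_C1 = 5/2 (r>0 drops 1)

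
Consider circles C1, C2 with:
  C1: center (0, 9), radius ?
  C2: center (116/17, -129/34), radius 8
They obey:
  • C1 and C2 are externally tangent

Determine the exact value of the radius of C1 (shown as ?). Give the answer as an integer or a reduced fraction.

13/2

1. [ext C1·C2]  r_C1² + 16r_C1 − 585/4 = 0  ⇒  r_C1 = 13/2 (r>0 drops 1)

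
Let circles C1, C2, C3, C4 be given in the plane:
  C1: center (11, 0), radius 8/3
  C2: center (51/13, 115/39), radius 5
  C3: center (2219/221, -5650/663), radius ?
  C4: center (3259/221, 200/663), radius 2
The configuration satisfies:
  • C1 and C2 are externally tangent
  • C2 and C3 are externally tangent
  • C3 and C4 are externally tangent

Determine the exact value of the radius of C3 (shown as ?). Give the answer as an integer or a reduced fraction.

1. [ext C2·C3]  r_C3² + 10r_C3 − 144 = 0  ⇒  r_C3 = 8 (r>0 drops 1)
2. [ext C3·C4]  r_C3² + 4r_C3 − 96 = 0  ⇒  r_C3 = 8 (r>0 drops 1)

8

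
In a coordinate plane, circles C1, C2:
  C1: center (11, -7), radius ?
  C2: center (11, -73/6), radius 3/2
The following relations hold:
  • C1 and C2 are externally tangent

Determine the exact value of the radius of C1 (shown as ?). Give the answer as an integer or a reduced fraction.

1. [ext C1·C2]  r_C1² + 3r_C1 − 220/9 = 0  ⇒  r_C1 = 11/3 (r>0 drops 1)

11/3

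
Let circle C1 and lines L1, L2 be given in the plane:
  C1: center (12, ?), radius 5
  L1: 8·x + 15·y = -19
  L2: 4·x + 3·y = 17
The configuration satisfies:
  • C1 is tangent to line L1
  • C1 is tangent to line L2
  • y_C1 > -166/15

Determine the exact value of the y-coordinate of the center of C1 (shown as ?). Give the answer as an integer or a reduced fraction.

-2

1. [C1‖L1]  y_C1² + (46/3)y_C1 + 80/3 = 0  ⇒  y_C1 = -40/3 or -2
2. [C1‖L2]  y_C1² + (62/3)y_C1 + 112/3 = 0  ⇒  y_C1 = -56/3 or -2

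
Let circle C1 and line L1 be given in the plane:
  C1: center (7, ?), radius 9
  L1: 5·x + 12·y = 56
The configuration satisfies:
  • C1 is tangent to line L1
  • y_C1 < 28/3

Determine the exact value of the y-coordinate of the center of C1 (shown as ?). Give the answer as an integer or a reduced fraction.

-8

1. [C1‖L1]  y_C1² − (7/2)y_C1 − 92 = 0  ⇒  y_C1 = -8 or 23/2
2. given y_C1 < 28/3: keep -8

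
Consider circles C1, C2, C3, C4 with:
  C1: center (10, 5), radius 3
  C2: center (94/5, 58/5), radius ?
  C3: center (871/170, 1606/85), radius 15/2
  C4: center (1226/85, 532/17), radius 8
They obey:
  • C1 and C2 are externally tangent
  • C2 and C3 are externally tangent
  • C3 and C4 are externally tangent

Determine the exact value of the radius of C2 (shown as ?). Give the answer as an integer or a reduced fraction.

8

1. [ext C1·C2]  r_C2² + 6r_C2 − 112 = 0  ⇒  r_C2 = 8 (r>0 drops 1)
2. [ext C2·C3]  r_C2² + 15r_C2 − 184 = 0  ⇒  r_C2 = 8 (r>0 drops 1)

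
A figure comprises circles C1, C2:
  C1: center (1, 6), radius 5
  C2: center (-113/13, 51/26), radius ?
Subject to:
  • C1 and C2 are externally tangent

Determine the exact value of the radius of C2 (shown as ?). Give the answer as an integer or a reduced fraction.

11/2

1. [ext C1·C2]  r_C2² + 10r_C2 − 341/4 = 0  ⇒  r_C2 = 11/2 (r>0 drops 1)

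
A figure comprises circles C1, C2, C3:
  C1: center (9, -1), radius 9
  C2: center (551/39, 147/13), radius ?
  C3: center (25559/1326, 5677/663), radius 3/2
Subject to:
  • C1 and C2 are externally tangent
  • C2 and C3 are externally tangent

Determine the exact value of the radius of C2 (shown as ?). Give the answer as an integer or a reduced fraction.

13/3

1. [ext C1·C2]  r_C2² + 18r_C2 − 871/9 = 0  ⇒  r_C2 = 13/3 (r>0 drops 1)
2. [ext C2·C3]  r_C2² + 3r_C2 − 286/9 = 0  ⇒  r_C2 = 13/3 (r>0 drops 1)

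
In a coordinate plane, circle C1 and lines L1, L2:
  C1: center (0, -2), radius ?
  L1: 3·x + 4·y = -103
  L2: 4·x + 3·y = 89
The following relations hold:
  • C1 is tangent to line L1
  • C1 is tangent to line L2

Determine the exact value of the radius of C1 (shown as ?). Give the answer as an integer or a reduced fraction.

19

1. [C1‖L1]  r_C1² − 361 = 0  ⇒  r_C1 = 19 (r>0 drops 1)
2. [C1‖L2]  r_C1² − 361 = 0  ⇒  r_C1 = 19 (r>0 drops 1)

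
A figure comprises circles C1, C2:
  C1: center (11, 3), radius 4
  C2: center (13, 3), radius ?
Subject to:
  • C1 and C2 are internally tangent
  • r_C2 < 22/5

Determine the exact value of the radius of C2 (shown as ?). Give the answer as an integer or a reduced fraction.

1. [int C1,C2]  r_C2² − 8r_C2 + 12 = 0  ⇒  r_C2 = 2 or 6
2. given r_C2 < 22/5: keep 2

2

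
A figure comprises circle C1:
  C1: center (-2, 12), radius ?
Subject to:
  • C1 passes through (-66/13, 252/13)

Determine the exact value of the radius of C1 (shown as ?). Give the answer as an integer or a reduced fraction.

1. [C1∋P]  r_C1² − 64 = 0  ⇒  r_C1 = 8 (r>0 drops 1)

8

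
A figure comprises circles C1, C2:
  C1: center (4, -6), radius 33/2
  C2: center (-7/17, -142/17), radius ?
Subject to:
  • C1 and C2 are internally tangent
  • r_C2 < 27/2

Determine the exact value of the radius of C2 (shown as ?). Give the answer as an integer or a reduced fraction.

1. [int C1,C2]  r_C2² − 33r_C2 + 989/4 = 0  ⇒  r_C2 = 23/2 or 43/2
2. given r_C2 < 27/2: keep 23/2

23/2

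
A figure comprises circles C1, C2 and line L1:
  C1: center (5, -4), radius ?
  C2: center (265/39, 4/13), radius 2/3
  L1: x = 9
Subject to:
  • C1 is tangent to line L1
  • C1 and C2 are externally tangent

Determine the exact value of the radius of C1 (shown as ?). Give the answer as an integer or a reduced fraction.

1. [C1‖L1]  r_C1² − 16 = 0  ⇒  r_C1 = 4 (r>0 drops 1)
2. [ext C1·C2]  r_C1² + (4/3)r_C1 − 64/3 = 0  ⇒  r_C1 = 4 (r>0 drops 1)

4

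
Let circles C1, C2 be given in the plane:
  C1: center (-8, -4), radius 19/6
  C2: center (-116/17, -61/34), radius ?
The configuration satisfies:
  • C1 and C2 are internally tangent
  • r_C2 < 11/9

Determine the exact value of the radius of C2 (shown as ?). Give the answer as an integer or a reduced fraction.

2/3

1. [int C1,C2]  r_C2² − (19/3)r_C2 + 34/9 = 0  ⇒  r_C2 = 2/3 or 17/3
2. given r_C2 < 11/9: keep 2/3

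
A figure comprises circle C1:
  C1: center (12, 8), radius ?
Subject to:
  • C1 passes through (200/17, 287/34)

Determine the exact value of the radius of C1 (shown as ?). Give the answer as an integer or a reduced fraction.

1. [C1∋P]  r_C1² − 1/4 = 0  ⇒  r_C1 = 1/2 (r>0 drops 1)

1/2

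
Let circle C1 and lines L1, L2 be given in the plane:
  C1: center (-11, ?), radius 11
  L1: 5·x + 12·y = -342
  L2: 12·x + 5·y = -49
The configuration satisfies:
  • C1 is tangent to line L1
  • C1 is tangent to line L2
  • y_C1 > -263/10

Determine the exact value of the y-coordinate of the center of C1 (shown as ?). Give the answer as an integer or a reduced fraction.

1. [C1‖L1]  y_C1² + (287/6)y_C1 + 430 = 0  ⇒  y_C1 = -215/6 or -12
2. [C1‖L2]  y_C1² − (166/5)y_C1 − 2712/5 = 0  ⇒  y_C1 = -12 or 226/5

-12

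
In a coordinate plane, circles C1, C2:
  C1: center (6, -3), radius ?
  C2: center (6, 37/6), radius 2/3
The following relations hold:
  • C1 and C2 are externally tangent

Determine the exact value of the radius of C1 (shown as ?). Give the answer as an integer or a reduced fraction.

17/2

1. [ext C1·C2]  r_C1² + (4/3)r_C1 − 1003/12 = 0  ⇒  r_C1 = 17/2 (r>0 drops 1)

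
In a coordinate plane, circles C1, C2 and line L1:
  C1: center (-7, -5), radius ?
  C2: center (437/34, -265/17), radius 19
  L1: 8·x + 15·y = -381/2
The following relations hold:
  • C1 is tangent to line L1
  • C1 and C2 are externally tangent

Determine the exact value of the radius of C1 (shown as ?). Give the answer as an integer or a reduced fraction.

1. [C1‖L1]  r_C1² − 49/4 = 0  ⇒  r_C1 = 7/2 (r>0 drops 1)
2. [ext C1·C2]  r_C1² + 38r_C1 − 581/4 = 0  ⇒  r_C1 = 7/2 (r>0 drops 1)

7/2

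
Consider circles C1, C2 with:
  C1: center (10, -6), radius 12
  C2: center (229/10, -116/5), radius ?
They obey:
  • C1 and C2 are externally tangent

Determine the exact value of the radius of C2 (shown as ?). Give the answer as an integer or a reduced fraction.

1. [ext C1·C2]  r_C2² + 24r_C2 − 1273/4 = 0  ⇒  r_C2 = 19/2 (r>0 drops 1)

19/2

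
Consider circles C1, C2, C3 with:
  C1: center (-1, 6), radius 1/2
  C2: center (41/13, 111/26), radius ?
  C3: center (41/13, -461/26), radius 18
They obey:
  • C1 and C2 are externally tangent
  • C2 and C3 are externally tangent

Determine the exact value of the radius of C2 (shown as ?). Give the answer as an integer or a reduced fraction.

1. [ext C1·C2]  r_C2² + 1r_C2 − 20 = 0  ⇒  r_C2 = 4 (r>0 drops 1)
2. [ext C2·C3]  r_C2² + 36r_C2 − 160 = 0  ⇒  r_C2 = 4 (r>0 drops 1)

4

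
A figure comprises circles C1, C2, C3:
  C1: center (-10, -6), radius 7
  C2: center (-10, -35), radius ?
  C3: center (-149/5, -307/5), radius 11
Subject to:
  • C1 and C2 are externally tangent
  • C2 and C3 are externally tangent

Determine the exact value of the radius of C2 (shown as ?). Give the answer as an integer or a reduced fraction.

1. [ext C1·C2]  r_C2² + 14r_C2 − 792 = 0  ⇒  r_C2 = 22 (r>0 drops 1)
2. [ext C2·C3]  r_C2² + 22r_C2 − 968 = 0  ⇒  r_C2 = 22 (r>0 drops 1)

22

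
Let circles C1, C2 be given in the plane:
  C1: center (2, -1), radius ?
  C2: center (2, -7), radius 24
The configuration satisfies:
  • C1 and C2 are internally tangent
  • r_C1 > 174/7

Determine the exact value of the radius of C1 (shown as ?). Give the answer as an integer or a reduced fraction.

1. [int C1,C2]  r_C1² − 48r_C1 + 540 = 0  ⇒  r_C1 = 18 or 30
2. given r_C1 > 174/7: keep 30

30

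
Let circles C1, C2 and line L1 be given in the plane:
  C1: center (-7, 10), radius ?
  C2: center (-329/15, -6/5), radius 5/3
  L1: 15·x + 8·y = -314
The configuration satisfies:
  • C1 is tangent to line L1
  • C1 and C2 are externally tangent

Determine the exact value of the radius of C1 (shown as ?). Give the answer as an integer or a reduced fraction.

1. [C1‖L1]  r_C1² − 289 = 0  ⇒  r_C1 = 17 (r>0 drops 1)
2. [ext C1·C2]  r_C1² + (10/3)r_C1 − 1037/3 = 0  ⇒  r_C1 = 17 (r>0 drops 1)

17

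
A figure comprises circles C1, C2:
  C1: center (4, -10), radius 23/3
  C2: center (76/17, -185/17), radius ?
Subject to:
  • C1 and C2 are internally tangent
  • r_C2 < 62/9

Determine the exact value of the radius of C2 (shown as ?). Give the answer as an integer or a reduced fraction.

20/3

1. [int C1,C2]  r_C2² − (46/3)r_C2 + 520/9 = 0  ⇒  r_C2 = 20/3 or 26/3
2. given r_C2 < 62/9: keep 20/3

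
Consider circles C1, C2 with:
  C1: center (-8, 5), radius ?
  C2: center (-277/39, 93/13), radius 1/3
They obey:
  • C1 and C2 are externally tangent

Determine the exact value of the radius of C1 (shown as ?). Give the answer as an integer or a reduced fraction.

2

1. [ext C1·C2]  r_C1² + (2/3)r_C1 − 16/3 = 0  ⇒  r_C1 = 2 (r>0 drops 1)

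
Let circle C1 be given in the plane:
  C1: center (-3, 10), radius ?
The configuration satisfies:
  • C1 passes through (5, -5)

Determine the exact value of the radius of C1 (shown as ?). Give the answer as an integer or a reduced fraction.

1. [C1∋P]  r_C1² − 289 = 0  ⇒  r_C1 = 17 (r>0 drops 1)

17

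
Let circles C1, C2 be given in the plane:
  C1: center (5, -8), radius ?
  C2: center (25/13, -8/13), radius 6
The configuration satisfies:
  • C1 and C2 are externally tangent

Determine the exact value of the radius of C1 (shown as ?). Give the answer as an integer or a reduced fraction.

2

1. [ext C1·C2]  r_C1² + 12r_C1 − 28 = 0  ⇒  r_C1 = 2 (r>0 drops 1)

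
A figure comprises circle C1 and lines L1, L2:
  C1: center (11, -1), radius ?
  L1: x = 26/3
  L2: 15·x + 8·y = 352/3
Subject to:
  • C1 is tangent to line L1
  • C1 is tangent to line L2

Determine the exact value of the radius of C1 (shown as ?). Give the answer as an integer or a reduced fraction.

1. [C1‖L1]  r_C1² − 49/9 = 0  ⇒  r_C1 = 7/3 (r>0 drops 1)
2. [C1‖L2]  r_C1² − 49/9 = 0  ⇒  r_C1 = 7/3 (r>0 drops 1)

7/3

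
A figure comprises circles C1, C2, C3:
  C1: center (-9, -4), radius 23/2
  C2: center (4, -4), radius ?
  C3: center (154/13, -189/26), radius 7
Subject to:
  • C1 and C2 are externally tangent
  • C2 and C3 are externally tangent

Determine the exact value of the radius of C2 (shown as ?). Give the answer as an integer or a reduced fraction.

1. [ext C1·C2]  r_C2² + 23r_C2 − 147/4 = 0  ⇒  r_C2 = 3/2 (r>0 drops 1)
2. [ext C2·C3]  r_C2² + 14r_C2 − 93/4 = 0  ⇒  r_C2 = 3/2 (r>0 drops 1)

3/2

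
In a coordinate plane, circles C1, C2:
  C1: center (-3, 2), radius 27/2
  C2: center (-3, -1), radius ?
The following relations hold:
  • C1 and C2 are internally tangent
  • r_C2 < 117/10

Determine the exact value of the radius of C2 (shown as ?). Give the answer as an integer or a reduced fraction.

1. [int C1,C2]  r_C2² − 27r_C2 + 693/4 = 0  ⇒  r_C2 = 21/2 or 33/2
2. given r_C2 < 117/10: keep 21/2

21/2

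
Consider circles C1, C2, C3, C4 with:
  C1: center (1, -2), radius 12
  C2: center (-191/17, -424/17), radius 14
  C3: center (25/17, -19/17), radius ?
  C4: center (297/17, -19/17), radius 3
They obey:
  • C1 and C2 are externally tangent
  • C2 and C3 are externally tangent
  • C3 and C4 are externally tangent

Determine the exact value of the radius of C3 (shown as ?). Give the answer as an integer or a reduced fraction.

1. [ext C2·C3]  r_C3² + 28r_C3 − 533 = 0  ⇒  r_C3 = 13 (r>0 drops 1)
2. [ext C3·C4]  r_C3² + 6r_C3 − 247 = 0  ⇒  r_C3 = 13 (r>0 drops 1)

13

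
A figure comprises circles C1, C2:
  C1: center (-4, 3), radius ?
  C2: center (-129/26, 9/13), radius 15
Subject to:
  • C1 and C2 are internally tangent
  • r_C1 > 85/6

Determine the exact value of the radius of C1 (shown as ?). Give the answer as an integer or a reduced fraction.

1. [int C1,C2]  r_C1² − 30r_C1 + 875/4 = 0  ⇒  r_C1 = 25/2 or 35/2
2. given r_C1 > 85/6: keep 35/2

35/2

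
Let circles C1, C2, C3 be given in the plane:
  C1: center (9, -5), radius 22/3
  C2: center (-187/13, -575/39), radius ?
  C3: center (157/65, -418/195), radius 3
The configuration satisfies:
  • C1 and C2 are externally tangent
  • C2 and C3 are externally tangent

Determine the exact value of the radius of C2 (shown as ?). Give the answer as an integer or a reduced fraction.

18

1. [ext C1·C2]  r_C2² + (44/3)r_C2 − 588 = 0  ⇒  r_C2 = 18 (r>0 drops 1)
2. [ext C2·C3]  r_C2² + 6r_C2 − 432 = 0  ⇒  r_C2 = 18 (r>0 drops 1)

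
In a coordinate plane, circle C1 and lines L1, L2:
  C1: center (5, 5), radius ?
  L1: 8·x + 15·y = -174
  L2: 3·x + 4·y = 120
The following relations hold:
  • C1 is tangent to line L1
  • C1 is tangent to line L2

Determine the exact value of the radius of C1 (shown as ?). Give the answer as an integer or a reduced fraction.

1. [C1‖L1]  r_C1² − 289 = 0  ⇒  r_C1 = 17 (r>0 drops 1)
2. [C1‖L2]  r_C1² − 289 = 0  ⇒  r_C1 = 17 (r>0 drops 1)

17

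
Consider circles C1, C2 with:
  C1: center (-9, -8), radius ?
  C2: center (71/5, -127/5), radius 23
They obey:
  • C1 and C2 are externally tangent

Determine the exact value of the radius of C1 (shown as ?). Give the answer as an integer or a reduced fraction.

1. [ext C1·C2]  r_C1² + 46r_C1 − 312 = 0  ⇒  r_C1 = 6 (r>0 drops 1)

6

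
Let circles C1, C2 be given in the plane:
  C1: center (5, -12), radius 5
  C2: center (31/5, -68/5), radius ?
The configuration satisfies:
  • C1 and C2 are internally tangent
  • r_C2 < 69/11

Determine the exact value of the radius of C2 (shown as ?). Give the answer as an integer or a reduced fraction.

3

1. [int C1,C2]  r_C2² − 10r_C2 + 21 = 0  ⇒  r_C2 = 3 or 7
2. given r_C2 < 69/11: keep 3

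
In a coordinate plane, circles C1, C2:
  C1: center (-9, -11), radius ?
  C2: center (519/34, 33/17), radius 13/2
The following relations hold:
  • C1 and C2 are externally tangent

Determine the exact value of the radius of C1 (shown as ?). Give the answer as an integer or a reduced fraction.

21

1. [ext C1·C2]  r_C1² + 13r_C1 − 714 = 0  ⇒  r_C1 = 21 (r>0 drops 1)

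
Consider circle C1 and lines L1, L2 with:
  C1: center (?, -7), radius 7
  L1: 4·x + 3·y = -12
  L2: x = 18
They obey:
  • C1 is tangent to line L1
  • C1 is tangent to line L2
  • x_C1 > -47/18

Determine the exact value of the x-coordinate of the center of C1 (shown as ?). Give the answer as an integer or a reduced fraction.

11

1. [C1‖L1]  x_C1² − (9/2)x_C1 − 143/2 = 0  ⇒  x_C1 = -13/2 or 11
2. [C1‖L2]  x_C1² − 36x_C1 + 275 = 0  ⇒  x_C1 = 11 or 25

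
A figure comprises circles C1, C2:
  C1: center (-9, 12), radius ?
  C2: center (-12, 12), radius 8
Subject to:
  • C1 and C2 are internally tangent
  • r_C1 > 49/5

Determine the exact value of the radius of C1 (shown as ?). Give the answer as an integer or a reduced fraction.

11

1. [int C1,C2]  r_C1² − 16r_C1 + 55 = 0  ⇒  r_C1 = 5 or 11
2. given r_C1 > 49/5: keep 11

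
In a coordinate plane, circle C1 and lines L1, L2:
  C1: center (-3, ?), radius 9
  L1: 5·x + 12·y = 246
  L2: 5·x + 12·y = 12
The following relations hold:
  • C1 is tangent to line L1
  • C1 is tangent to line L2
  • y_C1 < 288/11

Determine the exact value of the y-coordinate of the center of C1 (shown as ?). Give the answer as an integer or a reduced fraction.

1. [C1‖L1]  y_C1² − (87/2)y_C1 + 378 = 0  ⇒  y_C1 = 12 or 63/2
2. [C1‖L2]  y_C1² − (9/2)y_C1 − 90 = 0  ⇒  y_C1 = -15/2 or 12

12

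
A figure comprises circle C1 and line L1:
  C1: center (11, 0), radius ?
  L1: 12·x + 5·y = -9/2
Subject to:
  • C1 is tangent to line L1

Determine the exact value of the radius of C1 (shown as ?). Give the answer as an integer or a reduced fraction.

21/2

1. [C1‖L1]  r_C1² − 441/4 = 0  ⇒  r_C1 = 21/2 (r>0 drops 1)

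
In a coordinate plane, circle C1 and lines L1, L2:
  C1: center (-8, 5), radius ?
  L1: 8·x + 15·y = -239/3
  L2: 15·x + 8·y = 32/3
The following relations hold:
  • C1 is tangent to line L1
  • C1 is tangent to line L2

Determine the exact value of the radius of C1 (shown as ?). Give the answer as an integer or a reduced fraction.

1. [C1‖L1]  r_C1² − 256/9 = 0  ⇒  r_C1 = 16/3 (r>0 drops 1)
2. [C1‖L2]  r_C1² − 256/9 = 0  ⇒  r_C1 = 16/3 (r>0 drops 1)

16/3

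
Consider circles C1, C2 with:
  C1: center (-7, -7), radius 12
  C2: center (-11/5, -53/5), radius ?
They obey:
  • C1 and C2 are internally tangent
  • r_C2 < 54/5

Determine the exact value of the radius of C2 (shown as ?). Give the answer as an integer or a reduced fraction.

6

1. [int C1,C2]  r_C2² − 24r_C2 + 108 = 0  ⇒  r_C2 = 6 or 18
2. given r_C2 < 54/5: keep 6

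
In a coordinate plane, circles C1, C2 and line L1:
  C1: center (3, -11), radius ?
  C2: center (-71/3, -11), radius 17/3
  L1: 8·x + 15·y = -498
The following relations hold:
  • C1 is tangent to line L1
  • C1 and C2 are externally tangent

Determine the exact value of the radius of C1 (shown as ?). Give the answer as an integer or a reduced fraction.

1. [C1‖L1]  r_C1² − 441 = 0  ⇒  r_C1 = 21 (r>0 drops 1)
2. [ext C1·C2]  r_C1² + (34/3)r_C1 − 679 = 0  ⇒  r_C1 = 21 (r>0 drops 1)

21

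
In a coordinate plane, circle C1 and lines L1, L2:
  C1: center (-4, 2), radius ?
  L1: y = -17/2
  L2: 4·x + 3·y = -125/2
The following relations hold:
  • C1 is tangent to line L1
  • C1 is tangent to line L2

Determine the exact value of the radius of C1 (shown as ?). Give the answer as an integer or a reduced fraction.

21/2

1. [C1‖L1]  r_C1² − 441/4 = 0  ⇒  r_C1 = 21/2 (r>0 drops 1)
2. [C1‖L2]  r_C1² − 441/4 = 0  ⇒  r_C1 = 21/2 (r>0 drops 1)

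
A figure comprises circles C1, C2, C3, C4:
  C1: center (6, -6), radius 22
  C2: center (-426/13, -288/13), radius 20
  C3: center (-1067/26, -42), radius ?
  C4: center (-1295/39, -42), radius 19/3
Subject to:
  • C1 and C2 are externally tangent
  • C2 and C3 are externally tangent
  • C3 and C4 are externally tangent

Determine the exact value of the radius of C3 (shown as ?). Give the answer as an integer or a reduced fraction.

3/2

1. [ext C2·C3]  r_C3² + 40r_C3 − 249/4 = 0  ⇒  r_C3 = 3/2 (r>0 drops 1)
2. [ext C3·C4]  r_C3² + (38/3)r_C3 − 85/4 = 0  ⇒  r_C3 = 3/2 (r>0 drops 1)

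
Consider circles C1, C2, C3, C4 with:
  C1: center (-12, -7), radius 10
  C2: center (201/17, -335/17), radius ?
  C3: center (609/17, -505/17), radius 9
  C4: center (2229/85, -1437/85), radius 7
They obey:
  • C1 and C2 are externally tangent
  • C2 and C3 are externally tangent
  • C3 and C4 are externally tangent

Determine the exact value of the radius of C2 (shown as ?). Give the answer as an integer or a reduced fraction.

1. [ext C1·C2]  r_C2² + 20r_C2 − 629 = 0  ⇒  r_C2 = 17 (r>0 drops 1)
2. [ext C2·C3]  r_C2² + 18r_C2 − 595 = 0  ⇒  r_C2 = 17 (r>0 drops 1)

17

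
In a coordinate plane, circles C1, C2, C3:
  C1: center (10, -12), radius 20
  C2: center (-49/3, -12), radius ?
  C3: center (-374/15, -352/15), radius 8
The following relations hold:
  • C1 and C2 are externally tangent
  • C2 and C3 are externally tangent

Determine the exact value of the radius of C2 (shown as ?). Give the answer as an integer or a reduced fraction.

19/3

1. [ext C1·C2]  r_C2² + 40r_C2 − 2641/9 = 0  ⇒  r_C2 = 19/3 (r>0 drops 1)
2. [ext C2·C3]  r_C2² + 16r_C2 − 1273/9 = 0  ⇒  r_C2 = 19/3 (r>0 drops 1)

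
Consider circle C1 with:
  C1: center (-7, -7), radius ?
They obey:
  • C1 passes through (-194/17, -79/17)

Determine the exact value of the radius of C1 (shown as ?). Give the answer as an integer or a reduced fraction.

1. [C1∋P]  r_C1² − 25 = 0  ⇒  r_C1 = 5 (r>0 drops 1)

5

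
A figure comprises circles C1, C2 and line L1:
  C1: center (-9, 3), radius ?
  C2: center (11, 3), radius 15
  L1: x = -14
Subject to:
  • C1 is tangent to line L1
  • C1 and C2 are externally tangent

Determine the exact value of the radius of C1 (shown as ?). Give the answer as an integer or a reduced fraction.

5

1. [C1‖L1]  r_C1² − 25 = 0  ⇒  r_C1 = 5 (r>0 drops 1)
2. [ext C1·C2]  r_C1² + 30r_C1 − 175 = 0  ⇒  r_C1 = 5 (r>0 drops 1)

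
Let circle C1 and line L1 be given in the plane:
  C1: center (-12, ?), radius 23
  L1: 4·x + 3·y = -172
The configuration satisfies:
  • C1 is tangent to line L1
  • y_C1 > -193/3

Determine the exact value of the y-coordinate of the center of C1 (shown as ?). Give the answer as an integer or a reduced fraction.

-3

1. [C1‖L1]  y_C1² + (248/3)y_C1 + 239 = 0  ⇒  y_C1 = -239/3 or -3
2. given y_C1 > -193/3: keep -3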